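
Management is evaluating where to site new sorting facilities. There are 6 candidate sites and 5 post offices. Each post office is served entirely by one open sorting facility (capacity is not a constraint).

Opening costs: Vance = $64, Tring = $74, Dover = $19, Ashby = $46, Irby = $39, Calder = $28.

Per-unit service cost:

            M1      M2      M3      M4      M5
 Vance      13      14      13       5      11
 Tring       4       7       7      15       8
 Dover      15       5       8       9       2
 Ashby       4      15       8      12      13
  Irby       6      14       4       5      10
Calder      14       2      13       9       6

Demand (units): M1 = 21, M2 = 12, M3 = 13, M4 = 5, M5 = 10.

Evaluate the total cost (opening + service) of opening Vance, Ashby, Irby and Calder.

Each post office is assigned to its cheapest site among the open ones.
{Vance, Ashby, Irby, Calder}: M1→Ashby 4·21=84, M2→Calder 2·12=24, M3→Irby 4·13=52, M4→Vance 5·5=25, M5→Calder 6·10=60. Service 245; fixed 177; total 422.

Total cost: 422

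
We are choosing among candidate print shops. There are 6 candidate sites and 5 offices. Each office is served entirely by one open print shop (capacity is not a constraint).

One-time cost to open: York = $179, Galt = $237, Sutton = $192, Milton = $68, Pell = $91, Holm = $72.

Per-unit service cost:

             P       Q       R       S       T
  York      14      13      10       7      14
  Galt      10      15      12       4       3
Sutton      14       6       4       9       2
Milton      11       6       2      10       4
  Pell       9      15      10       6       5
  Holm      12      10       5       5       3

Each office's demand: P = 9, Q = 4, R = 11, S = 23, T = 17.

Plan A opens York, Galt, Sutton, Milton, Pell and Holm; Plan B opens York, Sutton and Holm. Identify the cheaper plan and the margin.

Plan A: {York, Galt, Sutton, Milton, Pell, Holm}: P→Pell 9·9=81, Q→Sutton 6·4=24, R→Milton 2·11=22, S→Galt 4·23=92, T→Sutton 2·17=34. Service 253; fixed 839; total 1092.
Plan B: {York, Sutton, Holm}: P→Holm 12·9=108, Q→Sutton 6·4=24, R→Sutton 4·11=44, S→Holm 5·23=115, T→Sutton 2·17=34. Service 325; fixed 443; total 768.
Difference: |1092 − 768| = 324.

Plan B is cheaper by 324.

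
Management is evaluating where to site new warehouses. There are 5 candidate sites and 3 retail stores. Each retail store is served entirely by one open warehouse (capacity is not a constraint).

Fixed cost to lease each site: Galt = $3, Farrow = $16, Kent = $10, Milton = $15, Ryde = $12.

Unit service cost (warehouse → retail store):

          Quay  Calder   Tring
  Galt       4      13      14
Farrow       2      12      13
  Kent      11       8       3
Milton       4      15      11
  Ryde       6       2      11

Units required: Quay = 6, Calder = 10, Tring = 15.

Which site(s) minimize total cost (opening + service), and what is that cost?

Open Galt, Kent and Ryde; minimum total cost 114.

For any fixed open set, each retail store goes to its cheapest open site; total = fixed + service.
{Galt, Kent, Ryde}: Quay→Galt 4·6=24, Calder→Ryde 2·10=20, Tring→Kent 3·15=45. Service 89; fixed 25; total 114.
{Farrow, Kent, Ryde}: Quay→Farrow 2·6=12, Calder→Ryde 2·10=20, Tring→Kent 3·15=45. Service 77; fixed 38; total 115.
{Galt, Farrow, Kent, Ryde}: Quay→Farrow 2·6=12, Calder→Ryde 2·10=20, Tring→Kent 3·15=45. Service 77; fixed 41; total 118.
{Galt, Farrow, Kent, Milton, Ryde}: Quay→Farrow 2·6=12, Calder→Ryde 2·10=20, Tring→Kent 3·15=45. Service 77; fixed 56; total 133.
No other subset beats 114.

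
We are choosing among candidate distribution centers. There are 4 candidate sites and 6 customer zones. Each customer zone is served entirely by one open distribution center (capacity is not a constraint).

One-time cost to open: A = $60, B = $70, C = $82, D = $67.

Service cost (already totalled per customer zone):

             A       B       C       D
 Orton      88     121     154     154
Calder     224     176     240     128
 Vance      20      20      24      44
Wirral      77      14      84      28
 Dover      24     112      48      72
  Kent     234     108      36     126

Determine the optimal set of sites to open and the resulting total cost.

For any fixed open set, each customer zone goes to its cheapest open site; total = fixed + service.
{A, C, D}: Orton→A 88, Calder→D 128, Vance→A 20, Wirral→D 28, Dover→A 24, Kent→C 36. Service 324; fixed 209; total 533.
{A, D}: Orton→A 88, Calder→D 128, Vance→A 20, Wirral→D 28, Dover→A 24, Kent→D 126. Service 414; fixed 127; total 541.
{A, B}: service 430 + fixed 130 = 560
{A, B, C, D}: service 310 + fixed 279 = 589
No other subset beats 533.

Open A, C and D; minimum total cost 533.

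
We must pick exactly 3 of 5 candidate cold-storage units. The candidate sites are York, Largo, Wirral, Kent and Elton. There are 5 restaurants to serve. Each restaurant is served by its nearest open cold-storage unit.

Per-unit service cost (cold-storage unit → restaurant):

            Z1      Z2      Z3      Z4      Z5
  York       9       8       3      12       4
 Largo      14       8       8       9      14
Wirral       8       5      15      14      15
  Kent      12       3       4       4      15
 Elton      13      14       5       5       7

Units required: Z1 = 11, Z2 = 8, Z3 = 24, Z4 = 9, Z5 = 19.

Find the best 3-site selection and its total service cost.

Choose York, Wirral and Kent; total service cost 296.

With exactly 3 open, each restaurant uses its cheapest among the chosen.
{York, Wirral, Kent}: Z1→Wirral 8·11=88, Z2→Kent 3·8=24, Z3→York 3·24=72, Z4→Kent 4·9=36, Z5→York 4·19=76. Service cost 296.
{York, Largo, Kent}: service cost 307
{York, Kent, Elton}: service cost 307
Among all 10 size-3 choices, {York, Wirral, Kent} is lowest.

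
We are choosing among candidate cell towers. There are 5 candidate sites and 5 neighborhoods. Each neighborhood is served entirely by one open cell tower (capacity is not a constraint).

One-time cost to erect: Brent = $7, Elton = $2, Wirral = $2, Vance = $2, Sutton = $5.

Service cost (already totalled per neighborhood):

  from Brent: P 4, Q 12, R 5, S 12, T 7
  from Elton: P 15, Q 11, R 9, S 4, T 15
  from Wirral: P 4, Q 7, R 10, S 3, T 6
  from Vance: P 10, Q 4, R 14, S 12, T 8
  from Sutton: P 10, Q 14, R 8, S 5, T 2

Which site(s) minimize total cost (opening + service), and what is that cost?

Open Wirral, Vance and Sutton; minimum total cost 30.

For any fixed open set, each neighborhood goes to its cheapest open site; total = fixed + service.
{Wirral, Vance, Sutton}: P→Wirral 4, Q→Vance 4, R→Sutton 8, S→Wirral 3, T→Sutton 2. Service 21; fixed 9; total 30.
{Wirral, Vance}: service 27 + fixed 4 = 31
{Wirral, Sutton}: service 24 + fixed 7 = 31
{Brent, Elton, Wirral, Vance, Sutton}: service 18 + fixed 18 = 36
No other subset beats 30.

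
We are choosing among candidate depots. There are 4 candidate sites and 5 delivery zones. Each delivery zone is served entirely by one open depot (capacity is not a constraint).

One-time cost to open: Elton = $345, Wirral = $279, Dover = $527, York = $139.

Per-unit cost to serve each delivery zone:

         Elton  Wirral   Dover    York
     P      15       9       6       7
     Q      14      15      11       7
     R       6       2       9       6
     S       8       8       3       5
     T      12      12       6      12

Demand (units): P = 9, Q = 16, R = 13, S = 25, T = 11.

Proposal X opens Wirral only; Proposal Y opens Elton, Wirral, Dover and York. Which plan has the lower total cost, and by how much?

Proposal X: {Wirral}: P→Wirral 9·9=81, Q→Wirral 15·16=240, R→Wirral 2·13=26, S→Wirral 8·25=200, T→Wirral 12·11=132. Service 679; fixed 279; total 958.
Proposal Y: {Elton, Wirral, Dover, York}: P→Dover 6·9=54, Q→York 7·16=112, R→Wirral 2·13=26, S→Dover 3·25=75, T→Dover 6·11=66. Service 333; fixed 1290; total 1623.
Difference: |958 − 1623| = 665.

Proposal X is cheaper by 665.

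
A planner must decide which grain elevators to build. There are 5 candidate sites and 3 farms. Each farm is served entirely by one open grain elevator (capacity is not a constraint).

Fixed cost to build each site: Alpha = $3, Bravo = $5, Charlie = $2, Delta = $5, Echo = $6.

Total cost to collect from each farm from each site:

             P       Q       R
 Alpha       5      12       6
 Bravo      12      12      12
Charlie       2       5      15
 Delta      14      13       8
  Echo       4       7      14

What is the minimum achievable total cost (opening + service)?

For any fixed open set, each farm goes to its cheapest open site; total = fixed + service.
{Alpha, Charlie}: P→Charlie 2, Q→Charlie 5, R→Alpha 6. Service 13; fixed 5; total 18.
{Charlie, Delta}: P→Charlie 2, Q→Charlie 5, R→Delta 8. Service 15; fixed 7; total 22.
{Alpha, Bravo, Charlie}: service 13 + fixed 10 = 23
{Alpha, Bravo, Charlie, Delta, Echo}: service 13 + fixed 21 = 34
No other subset beats 18.

Minimum total cost: 18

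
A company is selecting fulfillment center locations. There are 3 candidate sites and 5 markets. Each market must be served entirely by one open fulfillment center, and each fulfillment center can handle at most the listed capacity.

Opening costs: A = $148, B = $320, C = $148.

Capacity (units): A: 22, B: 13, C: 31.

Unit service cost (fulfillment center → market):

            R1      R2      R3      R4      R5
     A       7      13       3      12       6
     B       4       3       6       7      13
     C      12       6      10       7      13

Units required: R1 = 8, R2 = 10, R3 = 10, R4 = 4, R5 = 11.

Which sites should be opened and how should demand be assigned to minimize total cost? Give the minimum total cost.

Open {A, C}: R1→C 12·8=96, R2→C 6·10=60, R3→A 3·10=30, R4→C 7·4=28, R5→A 6·11=66.
Loads: A carries 21/22, C carries 22/31. Service 280; fixed 296; total 576.
Next best feasible plan costs 606.

Minimum total cost: 576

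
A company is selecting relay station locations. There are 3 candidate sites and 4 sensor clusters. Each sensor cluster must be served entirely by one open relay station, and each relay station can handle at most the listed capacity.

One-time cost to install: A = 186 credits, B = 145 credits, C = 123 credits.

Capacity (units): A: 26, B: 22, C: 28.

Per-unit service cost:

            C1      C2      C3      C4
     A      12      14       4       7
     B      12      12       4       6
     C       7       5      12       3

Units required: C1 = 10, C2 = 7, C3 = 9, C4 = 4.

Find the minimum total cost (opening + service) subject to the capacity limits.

Minimum total cost: 421

Open {B, C}: C1→C 7·10=70, C2→C 5·7=35, C3→B 4·9=36, C4→C 3·4=12.
Loads: B carries 9/22, C carries 21/28. Service 153; fixed 268; total 421.
Next best feasible plan costs 433.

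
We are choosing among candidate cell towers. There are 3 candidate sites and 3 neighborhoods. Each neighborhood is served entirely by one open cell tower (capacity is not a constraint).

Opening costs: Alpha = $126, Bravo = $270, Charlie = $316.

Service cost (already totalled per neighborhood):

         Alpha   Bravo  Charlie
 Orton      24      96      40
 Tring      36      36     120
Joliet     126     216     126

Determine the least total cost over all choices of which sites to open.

For any fixed open set, each neighborhood goes to its cheapest open site; total = fixed + service.
{Alpha}: Orton→Alpha 24, Tring→Alpha 36, Joliet→Alpha 126. Service 186; fixed 126; total 312.
{Alpha, Bravo}: Orton→Alpha 24, Tring→Alpha 36, Joliet→Alpha 126. Service 186; fixed 396; total 582.
{Charlie}: Orton→Charlie 40, Tring→Charlie 120, Joliet→Charlie 126. Service 286; fixed 316; total 602.
{Alpha, Bravo, Charlie}: service 186 + fixed 712 = 898
(All 7 nonempty subsets were checked; Alpha only is lowest.)

Minimum total cost: 312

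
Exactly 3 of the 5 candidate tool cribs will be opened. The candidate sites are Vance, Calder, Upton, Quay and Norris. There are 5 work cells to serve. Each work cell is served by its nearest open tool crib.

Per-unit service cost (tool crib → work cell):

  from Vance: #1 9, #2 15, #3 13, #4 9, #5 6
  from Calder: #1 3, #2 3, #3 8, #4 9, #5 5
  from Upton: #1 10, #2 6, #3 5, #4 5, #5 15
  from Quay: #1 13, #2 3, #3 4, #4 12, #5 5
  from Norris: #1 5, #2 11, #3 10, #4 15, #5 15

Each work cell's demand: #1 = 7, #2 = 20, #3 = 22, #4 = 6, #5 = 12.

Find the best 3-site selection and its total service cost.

Choose Calder, Upton and Quay; total service cost 259.

With exactly 3 open, each work cell uses its cheapest among the chosen.
{Calder, Upton, Quay}: #1→Calder 3·7=21, #2→Calder 3·20=60, #3→Quay 4·22=88, #4→Upton 5·6=30, #5→Calder 5·12=60. Service cost 259.
{Upton, Quay, Norris}: service cost 273
{Vance, Calder, Upton}: service cost 281
Among all 10 size-3 choices, {Calder, Upton, Quay} is lowest.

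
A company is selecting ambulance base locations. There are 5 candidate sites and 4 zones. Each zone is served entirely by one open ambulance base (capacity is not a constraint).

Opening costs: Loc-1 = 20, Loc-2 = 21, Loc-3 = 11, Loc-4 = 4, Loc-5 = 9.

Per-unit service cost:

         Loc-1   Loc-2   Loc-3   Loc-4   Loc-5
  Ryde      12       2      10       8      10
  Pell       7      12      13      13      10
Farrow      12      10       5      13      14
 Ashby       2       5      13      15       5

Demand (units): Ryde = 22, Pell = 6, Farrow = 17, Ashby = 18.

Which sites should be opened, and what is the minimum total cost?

For any fixed open set, each zone goes to its cheapest open site; total = fixed + service.
{Loc-1, Loc-2, Loc-3}: Ryde→Loc-2 2·22=44, Pell→Loc-1 7·6=42, Farrow→Loc-3 5·17=85, Ashby→Loc-1 2·18=36. Service 207; fixed 52; total 259.
{Loc-1, Loc-2, Loc-3, Loc-4}: Ryde→Loc-2 2·22=44, Pell→Loc-1 7·6=42, Farrow→Loc-3 5·17=85, Ashby→Loc-1 2·18=36. Service 207; fixed 56; total 263.
{Loc-1, Loc-2, Loc-3, Loc-5}: service 207 + fixed 61 = 268
{Loc-1, Loc-2, Loc-3, Loc-4, Loc-5}: Ryde→Loc-2 2·22=44, Pell→Loc-1 7·6=42, Farrow→Loc-3 5·17=85, Ashby→Loc-1 2·18=36. Service 207; fixed 65; total 272.
No other subset beats 259.

Open Loc-1, Loc-2 and Loc-3; minimum total cost 259.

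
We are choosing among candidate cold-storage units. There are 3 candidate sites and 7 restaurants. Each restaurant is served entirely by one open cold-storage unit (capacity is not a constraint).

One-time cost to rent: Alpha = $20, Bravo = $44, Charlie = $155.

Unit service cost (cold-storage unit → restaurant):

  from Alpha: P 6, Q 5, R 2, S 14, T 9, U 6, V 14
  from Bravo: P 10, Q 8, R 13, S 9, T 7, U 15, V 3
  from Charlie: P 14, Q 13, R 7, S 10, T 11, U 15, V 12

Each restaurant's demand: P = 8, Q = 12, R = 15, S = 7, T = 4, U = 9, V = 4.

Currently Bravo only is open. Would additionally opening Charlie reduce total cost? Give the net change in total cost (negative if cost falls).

No — net change +65 (cost rises by 65).

Current service cost with {Bravo}: 609.
Adding Charlie: each restaurant re-picks its cheapest; new service cost 519, saving 90.
Extra fixed cost: 155. Net change = 155 − 90 = 65.
(Totals: 653 → 718.)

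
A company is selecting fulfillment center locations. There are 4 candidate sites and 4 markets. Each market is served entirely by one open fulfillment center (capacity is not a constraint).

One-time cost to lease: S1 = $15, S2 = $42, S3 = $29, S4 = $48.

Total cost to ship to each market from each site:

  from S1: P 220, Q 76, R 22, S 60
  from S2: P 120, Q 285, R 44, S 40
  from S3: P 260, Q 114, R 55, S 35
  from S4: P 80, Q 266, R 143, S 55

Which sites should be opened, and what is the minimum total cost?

For any fixed open set, each market goes to its cheapest open site; total = fixed + service.
{S1, S4}: P→S4 80, Q→S1 76, R→S1 22, S→S4 55. Service 233; fixed 63; total 296.
{S1, S3, S4}: service 213 + fixed 92 = 305
{S1, S2}: P→S2 120, Q→S1 76, R→S1 22, S→S2 40. Service 258; fixed 57; total 315.
{S1, S2, S3, S4}: service 213 + fixed 134 = 347
(All 15 nonempty subsets were checked; S1 and S4 is lowest.)

Open S1 and S4; minimum total cost 296.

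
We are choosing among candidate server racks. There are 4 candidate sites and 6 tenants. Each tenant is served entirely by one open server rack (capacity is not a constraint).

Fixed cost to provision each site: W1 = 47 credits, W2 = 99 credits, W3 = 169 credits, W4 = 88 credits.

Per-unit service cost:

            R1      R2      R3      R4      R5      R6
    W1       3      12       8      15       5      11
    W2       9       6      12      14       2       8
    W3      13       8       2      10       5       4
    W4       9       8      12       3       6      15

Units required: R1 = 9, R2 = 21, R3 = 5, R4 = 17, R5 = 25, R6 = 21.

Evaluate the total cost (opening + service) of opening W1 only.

Each tenant is assigned to its cheapest site among the open ones.
{W1}: R1→W1 3·9=27, R2→W1 12·21=252, R3→W1 8·5=40, R4→W1 15·17=255, R5→W1 5·25=125, R6→W1 11·21=231. Service 930; fixed 47; total 977.

Total cost: 977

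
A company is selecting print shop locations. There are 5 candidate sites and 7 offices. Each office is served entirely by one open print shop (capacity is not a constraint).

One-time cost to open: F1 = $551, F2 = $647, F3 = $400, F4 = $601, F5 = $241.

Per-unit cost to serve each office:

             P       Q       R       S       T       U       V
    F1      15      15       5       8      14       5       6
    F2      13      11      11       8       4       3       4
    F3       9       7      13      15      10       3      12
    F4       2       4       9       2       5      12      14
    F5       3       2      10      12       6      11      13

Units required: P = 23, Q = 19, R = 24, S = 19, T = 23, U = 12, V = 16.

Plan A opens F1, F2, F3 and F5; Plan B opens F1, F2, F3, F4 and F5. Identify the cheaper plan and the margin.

Plan A is cheaper by 464.

Plan A: {F1, F2, F3, F5}: P→F5 3·23=69, Q→F5 2·19=38, R→F1 5·24=120, S→F1 8·19=152, T→F2 4·23=92, U→F2 3·12=36, V→F2 4·16=64. Service 571; fixed 1839; total 2410.
Plan B: {F1, F2, F3, F4, F5}: P→F4 2·23=46, Q→F5 2·19=38, R→F1 5·24=120, S→F4 2·19=38, T→F2 4·23=92, U→F2 3·12=36, V→F2 4·16=64. Service 434; fixed 2440; total 2874.
Difference: |2410 − 2874| = 464.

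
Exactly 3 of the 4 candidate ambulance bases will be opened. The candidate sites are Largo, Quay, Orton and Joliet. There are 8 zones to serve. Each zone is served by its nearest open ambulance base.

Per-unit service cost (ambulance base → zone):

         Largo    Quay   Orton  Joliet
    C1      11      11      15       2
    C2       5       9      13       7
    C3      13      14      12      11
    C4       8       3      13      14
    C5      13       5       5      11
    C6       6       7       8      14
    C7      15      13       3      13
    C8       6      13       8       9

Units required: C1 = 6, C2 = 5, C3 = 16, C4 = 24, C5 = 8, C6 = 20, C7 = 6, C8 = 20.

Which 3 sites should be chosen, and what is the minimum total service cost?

With exactly 3 open, each zone uses its cheapest among the chosen.
{Largo, Quay, Joliet}: C1→Joliet 2·6=12, C2→Largo 5·5=25, C3→Joliet 11·16=176, C4→Quay 3·24=72, C5→Quay 5·8=40, C6→Largo 6·20=120, C7→Quay 13·6=78, C8→Largo 6·20=120. Service cost 643.
{Largo, Quay, Orton}: service cost 653
{Quay, Orton, Joliet}: service cost 653
Among all 4 size-3 choices, {Largo, Quay, Joliet} is lowest.

Choose Largo, Quay and Joliet; total service cost 643.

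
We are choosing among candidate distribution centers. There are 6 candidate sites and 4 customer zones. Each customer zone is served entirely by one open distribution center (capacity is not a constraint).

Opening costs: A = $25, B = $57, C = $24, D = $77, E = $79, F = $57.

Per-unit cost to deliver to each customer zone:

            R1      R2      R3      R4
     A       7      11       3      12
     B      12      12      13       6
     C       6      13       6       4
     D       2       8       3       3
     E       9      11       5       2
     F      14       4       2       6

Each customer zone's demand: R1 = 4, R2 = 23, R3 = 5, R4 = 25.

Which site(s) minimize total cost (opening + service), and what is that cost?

Open C and F; minimum total cost 307.

For any fixed open set, each customer zone goes to its cheapest open site; total = fixed + service.
{C, F}: R1→C 6·4=24, R2→F 4·23=92, R3→F 2·5=10, R4→C 4·25=100. Service 226; fixed 81; total 307.
{D, F}: service 185 + fixed 134 = 319
{E, F}: service 188 + fixed 136 = 324
{A, B, C, D, E, F}: R1→D 2·4=8, R2→F 4·23=92, R3→F 2·5=10, R4→E 2·25=50. Service 160; fixed 319; total 479.
No other subset beats 307.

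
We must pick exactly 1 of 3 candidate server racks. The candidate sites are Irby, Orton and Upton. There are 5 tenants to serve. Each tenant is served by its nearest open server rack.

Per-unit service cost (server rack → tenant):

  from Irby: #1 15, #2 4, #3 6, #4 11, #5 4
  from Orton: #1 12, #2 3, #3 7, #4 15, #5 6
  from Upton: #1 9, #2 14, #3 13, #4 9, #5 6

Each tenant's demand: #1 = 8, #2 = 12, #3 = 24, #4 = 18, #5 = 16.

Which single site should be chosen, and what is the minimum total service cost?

With exactly 1 open, each tenant uses its cheapest among the chosen.
{Irby}: #1→Irby 15·8=120, #2→Irby 4·12=48, #3→Irby 6·24=144, #4→Irby 11·18=198, #5→Irby 4·16=64. Service cost 574.
{Orton}: service cost 666
{Upton}: service cost 810
Among all 3 size-1 choices, {Irby} is lowest.

Choose Irby only; total service cost 574.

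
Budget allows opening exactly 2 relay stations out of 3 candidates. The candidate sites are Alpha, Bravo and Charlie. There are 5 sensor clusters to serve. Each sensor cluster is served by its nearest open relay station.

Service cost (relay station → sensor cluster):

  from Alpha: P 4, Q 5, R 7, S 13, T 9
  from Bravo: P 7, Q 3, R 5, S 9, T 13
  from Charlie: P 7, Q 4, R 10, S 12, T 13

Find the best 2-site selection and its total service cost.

Choose Alpha and Bravo; total service cost 30.

With exactly 2 open, each sensor cluster uses its cheapest among the chosen.
{Alpha, Bravo}: P→Alpha 4, Q→Bravo 3, R→Bravo 5, S→Bravo 9, T→Alpha 9. Service cost 30.
{Alpha, Charlie}: service cost 36
{Bravo, Charlie}: service cost 37
Among all 3 size-2 choices, {Alpha, Bravo} is lowest.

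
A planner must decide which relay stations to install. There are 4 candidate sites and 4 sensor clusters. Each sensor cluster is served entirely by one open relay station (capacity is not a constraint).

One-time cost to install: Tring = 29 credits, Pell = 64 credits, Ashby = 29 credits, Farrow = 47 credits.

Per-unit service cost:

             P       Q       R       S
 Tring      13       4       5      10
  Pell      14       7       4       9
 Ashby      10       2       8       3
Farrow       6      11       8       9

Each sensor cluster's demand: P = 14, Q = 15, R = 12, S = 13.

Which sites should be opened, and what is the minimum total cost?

For any fixed open set, each sensor cluster goes to its cheapest open site; total = fixed + service.
{Tring, Ashby, Farrow}: P→Farrow 6·14=84, Q→Ashby 2·15=30, R→Tring 5·12=60, S→Ashby 3·13=39. Service 213; fixed 105; total 318.
{Ashby, Farrow}: service 249 + fixed 76 = 325
{Tring, Ashby}: service 269 + fixed 58 = 327
{Tring, Pell, Ashby, Farrow}: P→Farrow 6·14=84, Q→Ashby 2·15=30, R→Pell 4·12=48, S→Ashby 3·13=39. Service 201; fixed 169; total 370.
No other subset beats 318.

Open Tring, Ashby and Farrow; minimum total cost 318.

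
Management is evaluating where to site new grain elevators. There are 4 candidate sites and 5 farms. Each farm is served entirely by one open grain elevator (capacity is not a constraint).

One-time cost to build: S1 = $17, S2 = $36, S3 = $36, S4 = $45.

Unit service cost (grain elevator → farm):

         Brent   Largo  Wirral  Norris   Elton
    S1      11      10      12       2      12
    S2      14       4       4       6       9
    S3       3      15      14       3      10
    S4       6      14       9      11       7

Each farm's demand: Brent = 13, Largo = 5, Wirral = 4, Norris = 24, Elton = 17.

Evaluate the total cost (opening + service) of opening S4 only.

Total cost: 612

Each farm is assigned to its cheapest site among the open ones.
{S4}: Brent→S4 6·13=78, Largo→S4 14·5=70, Wirral→S4 9·4=36, Norris→S4 11·24=264, Elton→S4 7·17=119. Service 567; fixed 45; total 612.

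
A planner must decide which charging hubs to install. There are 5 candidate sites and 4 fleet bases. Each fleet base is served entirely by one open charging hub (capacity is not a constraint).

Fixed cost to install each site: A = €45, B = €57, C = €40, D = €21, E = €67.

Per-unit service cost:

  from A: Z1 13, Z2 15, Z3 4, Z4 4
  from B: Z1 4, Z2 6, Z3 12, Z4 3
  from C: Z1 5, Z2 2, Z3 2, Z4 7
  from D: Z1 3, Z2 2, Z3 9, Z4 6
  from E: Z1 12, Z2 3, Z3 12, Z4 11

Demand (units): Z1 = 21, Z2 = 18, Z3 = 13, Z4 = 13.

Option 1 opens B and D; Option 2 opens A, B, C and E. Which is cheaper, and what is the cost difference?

Option 1 is cheaper by 61.

Option 1: {B, D}: Z1→D 3·21=63, Z2→D 2·18=36, Z3→D 9·13=117, Z4→B 3·13=39. Service 255; fixed 78; total 333.
Option 2: {A, B, C, E}: Z1→B 4·21=84, Z2→C 2·18=36, Z3→C 2·13=26, Z4→B 3·13=39. Service 185; fixed 209; total 394.
Difference: |333 − 394| = 61.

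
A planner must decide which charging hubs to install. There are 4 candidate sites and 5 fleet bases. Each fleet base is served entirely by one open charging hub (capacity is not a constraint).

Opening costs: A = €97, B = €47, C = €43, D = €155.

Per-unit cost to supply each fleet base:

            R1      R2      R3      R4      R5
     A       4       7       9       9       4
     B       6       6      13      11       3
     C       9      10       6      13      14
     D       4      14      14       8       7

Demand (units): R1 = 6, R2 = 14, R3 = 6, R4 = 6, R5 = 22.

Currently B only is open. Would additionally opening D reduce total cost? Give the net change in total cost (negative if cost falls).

No — net change +125 (cost rises by 125).

Current service cost with {B}: 330.
Adding D: each fleet base re-picks its cheapest; new service cost 300, saving 30.
Extra fixed cost: 155. Net change = 155 − 30 = 125.
(Totals: 377 → 502.)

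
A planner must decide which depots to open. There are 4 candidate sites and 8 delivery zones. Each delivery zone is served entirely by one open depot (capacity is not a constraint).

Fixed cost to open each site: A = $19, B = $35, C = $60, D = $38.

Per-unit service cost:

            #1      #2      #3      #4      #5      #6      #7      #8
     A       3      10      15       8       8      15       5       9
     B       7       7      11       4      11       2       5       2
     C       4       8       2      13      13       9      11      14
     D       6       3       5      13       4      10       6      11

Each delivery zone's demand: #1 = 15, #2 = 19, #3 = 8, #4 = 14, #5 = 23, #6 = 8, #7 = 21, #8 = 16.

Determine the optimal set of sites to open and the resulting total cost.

Open A, B and D; minimum total cost 535.

For any fixed open set, each delivery zone goes to its cheapest open site; total = fixed + service.
{A, B, D}: #1→A 3·15=45, #2→D 3·19=57, #3→D 5·8=40, #4→B 4·14=56, #5→D 4·23=92, #6→B 2·8=16, #7→A 5·21=105, #8→B 2·16=32. Service 443; fixed 92; total 535.
{B, D}: service 488 + fixed 73 = 561
{B, C, D}: service 434 + fixed 133 = 567
{A, B, C, D}: #1→A 3·15=45, #2→D 3·19=57, #3→C 2·8=16, #4→B 4·14=56, #5→D 4·23=92, #6→B 2·8=16, #7→A 5·21=105, #8→B 2·16=32. Service 419; fixed 152; total 571.
(All 15 nonempty subsets were checked; A, B and D is lowest.)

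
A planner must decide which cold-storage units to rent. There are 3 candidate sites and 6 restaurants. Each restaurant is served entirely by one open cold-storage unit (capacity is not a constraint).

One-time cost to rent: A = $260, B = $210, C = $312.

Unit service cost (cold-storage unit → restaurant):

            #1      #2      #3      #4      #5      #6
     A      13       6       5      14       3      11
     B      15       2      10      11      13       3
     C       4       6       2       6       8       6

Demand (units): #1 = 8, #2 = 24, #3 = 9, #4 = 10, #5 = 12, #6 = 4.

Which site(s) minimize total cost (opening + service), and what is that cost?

For any fixed open set, each restaurant goes to its cheapest open site; total = fixed + service.
{C}: #1→C 4·8=32, #2→C 6·24=144, #3→C 2·9=18, #4→C 6·10=60, #5→C 8·12=96, #6→C 6·4=24. Service 374; fixed 312; total 686.
{B}: service 536 + fixed 210 = 746
{A}: #1→A 13·8=104, #2→A 6·24=144, #3→A 5·9=45, #4→A 14·10=140, #5→A 3·12=36, #6→A 11·4=44. Service 513; fixed 260; total 773.
{A, B, C}: service 206 + fixed 782 = 988
No other subset beats 686.

Open C only; minimum total cost 686.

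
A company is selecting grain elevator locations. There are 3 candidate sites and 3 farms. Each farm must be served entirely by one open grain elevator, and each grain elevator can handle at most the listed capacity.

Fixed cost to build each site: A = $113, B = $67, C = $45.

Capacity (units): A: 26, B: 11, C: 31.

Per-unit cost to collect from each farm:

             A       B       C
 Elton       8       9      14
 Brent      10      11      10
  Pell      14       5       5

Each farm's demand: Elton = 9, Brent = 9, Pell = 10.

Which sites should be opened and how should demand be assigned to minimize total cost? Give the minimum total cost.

Open {C}: Elton→C 14·9=126, Brent→C 10·9=90, Pell→C 5·10=50.
Loads: C carries 28/31. Service 266; fixed 45; total 311.
Next best feasible plan costs 333.

Minimum total cost: 311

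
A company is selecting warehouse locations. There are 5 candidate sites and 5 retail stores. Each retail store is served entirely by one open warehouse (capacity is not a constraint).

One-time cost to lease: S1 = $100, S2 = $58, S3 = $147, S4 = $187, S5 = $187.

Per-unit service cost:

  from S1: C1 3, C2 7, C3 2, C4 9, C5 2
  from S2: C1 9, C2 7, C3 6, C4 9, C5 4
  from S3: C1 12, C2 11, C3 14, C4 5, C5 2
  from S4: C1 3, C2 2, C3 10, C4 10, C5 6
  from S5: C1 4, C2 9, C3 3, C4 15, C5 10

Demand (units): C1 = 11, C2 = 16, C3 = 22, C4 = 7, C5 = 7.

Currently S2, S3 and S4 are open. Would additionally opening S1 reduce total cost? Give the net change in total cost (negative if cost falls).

Current service cost with {S2, S3, S4}: 246.
Adding S1: each retail store re-picks its cheapest; new service cost 158, saving 88.
Extra fixed cost: 100. Net change = 100 − 88 = 12.
(Totals: 638 → 650.)

No — net change +12 (cost rises by 12).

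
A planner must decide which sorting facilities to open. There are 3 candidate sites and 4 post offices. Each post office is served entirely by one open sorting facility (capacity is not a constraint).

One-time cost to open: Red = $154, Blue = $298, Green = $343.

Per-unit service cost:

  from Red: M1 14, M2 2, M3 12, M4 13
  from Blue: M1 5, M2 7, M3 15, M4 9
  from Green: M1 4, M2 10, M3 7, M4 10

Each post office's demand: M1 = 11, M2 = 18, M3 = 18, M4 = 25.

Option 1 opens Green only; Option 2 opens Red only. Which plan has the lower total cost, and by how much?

Option 2 is cheaper by 58.

Option 1: {Green}: M1→Green 4·11=44, M2→Green 10·18=180, M3→Green 7·18=126, M4→Green 10·25=250. Service 600; fixed 343; total 943.
Option 2: {Red}: M1→Red 14·11=154, M2→Red 2·18=36, M3→Red 12·18=216, M4→Red 13·25=325. Service 731; fixed 154; total 885.
Difference: |943 − 885| = 58.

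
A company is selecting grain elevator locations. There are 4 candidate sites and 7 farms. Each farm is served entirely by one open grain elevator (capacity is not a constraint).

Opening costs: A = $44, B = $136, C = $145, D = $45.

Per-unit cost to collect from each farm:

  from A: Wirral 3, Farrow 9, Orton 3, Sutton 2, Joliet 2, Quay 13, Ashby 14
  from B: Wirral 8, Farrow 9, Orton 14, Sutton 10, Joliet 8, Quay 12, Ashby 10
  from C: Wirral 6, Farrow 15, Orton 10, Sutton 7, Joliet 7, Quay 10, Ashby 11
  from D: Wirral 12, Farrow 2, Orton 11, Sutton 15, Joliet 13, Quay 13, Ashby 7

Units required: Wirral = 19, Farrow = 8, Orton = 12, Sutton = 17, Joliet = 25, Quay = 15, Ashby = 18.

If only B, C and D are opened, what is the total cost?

Each farm is assigned to its cheapest site among the open ones.
{B, C, D}: Wirral→C 6·19=114, Farrow→D 2·8=16, Orton→C 10·12=120, Sutton→C 7·17=119, Joliet→C 7·25=175, Quay→C 10·15=150, Ashby→D 7·18=126. Service 820; fixed 326; total 1146.

Total cost: 1146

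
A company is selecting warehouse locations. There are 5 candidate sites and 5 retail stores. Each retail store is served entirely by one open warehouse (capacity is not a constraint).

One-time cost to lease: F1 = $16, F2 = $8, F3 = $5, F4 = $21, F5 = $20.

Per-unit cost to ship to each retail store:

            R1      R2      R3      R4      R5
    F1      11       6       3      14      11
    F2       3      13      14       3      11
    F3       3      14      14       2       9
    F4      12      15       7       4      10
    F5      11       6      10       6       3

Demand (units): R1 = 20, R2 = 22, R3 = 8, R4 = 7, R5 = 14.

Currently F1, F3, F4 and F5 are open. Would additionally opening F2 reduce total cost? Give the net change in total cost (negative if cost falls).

No — net change +8 (cost rises by 8).

Current service cost with {F1, F3, F4, F5}: 272.
Adding F2: each retail store re-picks its cheapest; new service cost 272, saving 0.
Extra fixed cost: 8. Net change = 8 − 0 = 8.
(Totals: 334 → 342.)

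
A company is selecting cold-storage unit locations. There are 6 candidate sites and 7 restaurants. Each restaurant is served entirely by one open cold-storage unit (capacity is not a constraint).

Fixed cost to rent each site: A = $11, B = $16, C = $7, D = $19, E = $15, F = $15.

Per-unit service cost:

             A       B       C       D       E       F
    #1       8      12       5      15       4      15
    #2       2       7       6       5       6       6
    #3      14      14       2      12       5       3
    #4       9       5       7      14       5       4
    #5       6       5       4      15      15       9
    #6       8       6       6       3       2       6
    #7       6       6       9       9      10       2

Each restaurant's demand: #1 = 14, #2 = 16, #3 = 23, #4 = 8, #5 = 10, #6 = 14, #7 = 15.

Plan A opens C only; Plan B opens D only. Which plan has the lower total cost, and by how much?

Plan A: {C}: #1→C 5·14=70, #2→C 6·16=96, #3→C 2·23=46, #4→C 7·8=56, #5→C 4·10=40, #6→C 6·14=84, #7→C 9·15=135. Service 527; fixed 7; total 534.
Plan B: {D}: #1→D 15·14=210, #2→D 5·16=80, #3→D 12·23=276, #4→D 14·8=112, #5→D 15·10=150, #6→D 3·14=42, #7→D 9·15=135. Service 1005; fixed 19; total 1024.
Difference: |534 − 1024| = 490.

Plan A is cheaper by 490.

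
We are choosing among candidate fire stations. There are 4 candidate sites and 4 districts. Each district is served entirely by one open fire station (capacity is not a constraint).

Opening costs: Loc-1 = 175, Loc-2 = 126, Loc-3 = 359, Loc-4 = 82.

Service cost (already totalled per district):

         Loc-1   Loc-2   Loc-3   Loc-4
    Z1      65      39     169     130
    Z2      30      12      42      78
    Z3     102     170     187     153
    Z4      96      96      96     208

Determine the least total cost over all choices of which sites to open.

For any fixed open set, each district goes to its cheapest open site; total = fixed + service.
{Loc-2}: Z1→Loc-2 39, Z2→Loc-2 12, Z3→Loc-2 170, Z4→Loc-2 96. Service 317; fixed 126; total 443.
{Loc-1}: Z1→Loc-1 65, Z2→Loc-1 30, Z3→Loc-1 102, Z4→Loc-1 96. Service 293; fixed 175; total 468.
{Loc-2, Loc-4}: service 300 + fixed 208 = 508
{Loc-1, Loc-2, Loc-3, Loc-4}: Z1→Loc-2 39, Z2→Loc-2 12, Z3→Loc-1 102, Z4→Loc-1 96. Service 249; fixed 742; total 991.
No other subset beats 443.

Minimum total cost: 443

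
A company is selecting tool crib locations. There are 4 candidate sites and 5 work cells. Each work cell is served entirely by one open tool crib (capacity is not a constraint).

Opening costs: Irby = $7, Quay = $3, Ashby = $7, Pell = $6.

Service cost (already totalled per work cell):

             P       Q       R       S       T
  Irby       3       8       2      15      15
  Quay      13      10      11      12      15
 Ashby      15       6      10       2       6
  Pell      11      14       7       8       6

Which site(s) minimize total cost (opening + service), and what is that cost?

Open Irby and Ashby; minimum total cost 33.

For any fixed open set, each work cell goes to its cheapest open site; total = fixed + service.
{Irby, Ashby}: P→Irby 3, Q→Ashby 6, R→Irby 2, S→Ashby 2, T→Ashby 6. Service 19; fixed 14; total 33.
{Irby, Quay, Ashby}: service 19 + fixed 17 = 36
{Irby, Ashby, Pell}: P→Irby 3, Q→Ashby 6, R→Irby 2, S→Ashby 2, T→Ashby 6. Service 19; fixed 20; total 39.
{Irby, Quay, Ashby, Pell}: service 19 + fixed 23 = 42
No other subset beats 33.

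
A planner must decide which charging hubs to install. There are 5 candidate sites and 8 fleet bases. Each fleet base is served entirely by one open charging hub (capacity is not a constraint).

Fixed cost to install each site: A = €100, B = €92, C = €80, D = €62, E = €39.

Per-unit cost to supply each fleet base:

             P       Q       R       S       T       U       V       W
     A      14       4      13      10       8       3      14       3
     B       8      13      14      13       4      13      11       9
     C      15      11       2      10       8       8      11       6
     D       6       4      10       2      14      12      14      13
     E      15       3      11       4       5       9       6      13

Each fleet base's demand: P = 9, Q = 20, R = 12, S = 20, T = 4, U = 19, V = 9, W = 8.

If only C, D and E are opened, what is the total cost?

Total cost: 633

Each fleet base is assigned to its cheapest site among the open ones.
{C, D, E}: P→D 6·9=54, Q→E 3·20=60, R→C 2·12=24, S→D 2·20=40, T→E 5·4=20, U→C 8·19=152, V→E 6·9=54, W→C 6·8=48. Service 452; fixed 181; total 633.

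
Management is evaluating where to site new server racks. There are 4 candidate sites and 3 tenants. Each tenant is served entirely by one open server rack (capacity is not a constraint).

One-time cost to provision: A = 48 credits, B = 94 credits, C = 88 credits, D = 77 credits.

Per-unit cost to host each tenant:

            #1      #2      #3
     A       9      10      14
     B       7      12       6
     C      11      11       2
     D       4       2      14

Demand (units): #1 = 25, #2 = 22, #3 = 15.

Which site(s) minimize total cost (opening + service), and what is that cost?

For any fixed open set, each tenant goes to its cheapest open site; total = fixed + service.
{C, D}: #1→D 4·25=100, #2→D 2·22=44, #3→C 2·15=30. Service 174; fixed 165; total 339.
{A, C, D}: service 174 + fixed 213 = 387
{B, D}: service 234 + fixed 171 = 405
{A, B, C, D}: #1→D 4·25=100, #2→D 2·22=44, #3→C 2·15=30. Service 174; fixed 307; total 481.
No other subset beats 339.

Open C and D; minimum total cost 339.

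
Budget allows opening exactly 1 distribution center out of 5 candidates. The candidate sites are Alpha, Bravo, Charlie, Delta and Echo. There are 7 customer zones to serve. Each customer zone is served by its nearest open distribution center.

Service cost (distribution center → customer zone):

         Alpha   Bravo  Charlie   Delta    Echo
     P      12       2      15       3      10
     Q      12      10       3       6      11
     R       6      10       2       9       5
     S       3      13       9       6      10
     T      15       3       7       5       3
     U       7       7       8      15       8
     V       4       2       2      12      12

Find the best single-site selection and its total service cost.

With exactly 1 open, each customer zone uses its cheapest among the chosen.
{Charlie}: P→Charlie 15, Q→Charlie 3, R→Charlie 2, S→Charlie 9, T→Charlie 7, U→Charlie 8, V→Charlie 2. Service cost 46.
{Bravo}: service cost 47
{Delta}: service cost 56
Among all 5 size-1 choices, {Charlie} is lowest.

Choose Charlie only; total service cost 46.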